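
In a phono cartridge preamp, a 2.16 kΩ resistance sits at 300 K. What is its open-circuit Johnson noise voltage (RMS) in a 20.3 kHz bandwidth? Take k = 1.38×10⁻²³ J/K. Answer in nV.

V_n = √(4kTRB)
4kTRB = 4 × 1.38×10⁻²³ × 300 × 2.16×10³ × 2.03×10⁴ = 7.26×10⁻¹³ V²
V_n = √(7.26×10⁻¹³) = 8.52×10⁻⁷ V = 852 nV

852 nV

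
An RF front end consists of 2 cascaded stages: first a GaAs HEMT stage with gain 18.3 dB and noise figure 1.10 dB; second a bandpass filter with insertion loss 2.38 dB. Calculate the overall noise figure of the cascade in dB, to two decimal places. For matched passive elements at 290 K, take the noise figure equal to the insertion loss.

1.14 dB

Convert to linear (a loss of L dB is a gain of −L dB): F_i = 10^(NF_i/10), G_i = 10^(G_i,dB/10)
  Stage 1: F_1 = 10^(1.10/10) = 1.288, G_1 = 10^(18.3/10) = 67.61
  Stage 2: F_2 = 10^(2.38/10) = 1.730, G_2 = 10^(−2.38/10) = 0.5781
Friis cascade:
  F = 1.288 + (1.730 − 1)/67.61 = 1.299
NF = 10 log₁₀(1.299) = 1.14 dB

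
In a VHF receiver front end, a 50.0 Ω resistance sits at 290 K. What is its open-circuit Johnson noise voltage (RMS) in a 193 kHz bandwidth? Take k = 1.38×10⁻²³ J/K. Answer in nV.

393 nV

V_n = √(4kTRB)
4kTRB = 4 × 1.38×10⁻²³ × 290 × 5.00×10¹ × 1.93×10⁵ = 1.54×10⁻¹³ V²
V_n = √(1.54×10⁻¹³) = 3.93×10⁻⁷ V = 393 nV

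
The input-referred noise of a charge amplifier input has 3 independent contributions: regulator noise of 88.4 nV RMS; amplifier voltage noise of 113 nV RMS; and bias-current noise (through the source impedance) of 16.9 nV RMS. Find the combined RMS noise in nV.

Uncorrelated sources add in power (mean-square): V_tot = √(ΣV_i²)
V_tot = √[(8.84×10⁻⁸)² + (1.13×10⁻⁷)² + (1.69×10⁻⁸)²] = 1.44×10⁻⁷ V = 144 nV

144 nV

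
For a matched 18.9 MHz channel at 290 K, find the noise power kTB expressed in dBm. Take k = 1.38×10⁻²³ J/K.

P_n = kTB = 1.38×10⁻²³ × 290 × 1.89×10⁷ = 7.56×10⁻¹⁴ W
In dBm: 10 log₁₀(7.56×10⁻¹⁴ / 10⁻³) = −101.2 dBm

−101.2 dBm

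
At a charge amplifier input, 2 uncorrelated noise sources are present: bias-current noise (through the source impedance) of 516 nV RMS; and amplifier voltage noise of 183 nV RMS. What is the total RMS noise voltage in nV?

547 nV

Uncorrelated sources add in power (mean-square): V_tot = √(ΣV_i²)
V_tot = √[(5.16×10⁻⁷)² + (1.83×10⁻⁷)²] = 5.47×10⁻⁷ V = 547 nV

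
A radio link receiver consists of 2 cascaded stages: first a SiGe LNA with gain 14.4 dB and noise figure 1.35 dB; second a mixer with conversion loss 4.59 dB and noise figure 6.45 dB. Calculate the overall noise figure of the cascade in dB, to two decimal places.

Convert to linear (a loss of L dB is a gain of −L dB): F_i = 10^(NF_i/10), G_i = 10^(G_i,dB/10)
  Stage 1: F_1 = 10^(1.35/10) = 1.365, G_1 = 10^(14.4/10) = 27.54
  Stage 2: F_2 = 10^(6.45/10) = 4.416, G_2 = 10^(−4.59/10) = 0.3475
Friis cascade:
  F = 1.365 + (4.416 − 1)/27.54 = 1.489
NF = 10 log₁₀(1.489) = 1.73 dB

1.73 dB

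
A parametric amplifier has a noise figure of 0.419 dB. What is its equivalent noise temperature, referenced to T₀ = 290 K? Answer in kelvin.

F = 10^(0.419/10) = 1.10129
T_e = (F − 1)·T₀ = (1.10129 − 1) × 290 = 29.4 K

29.4 K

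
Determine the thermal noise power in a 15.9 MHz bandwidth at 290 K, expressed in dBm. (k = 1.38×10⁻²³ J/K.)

P_n = kTB = 1.38×10⁻²³ × 290 × 1.59×10⁷ = 6.36×10⁻¹⁴ W
In dBm: 10 log₁₀(6.36×10⁻¹⁴ / 10⁻³) = −102.0 dBm

−102.0 dBm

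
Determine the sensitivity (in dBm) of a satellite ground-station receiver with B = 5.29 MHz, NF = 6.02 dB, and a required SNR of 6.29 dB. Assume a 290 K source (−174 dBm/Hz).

Sensitivity = −174 + 10 log₁₀(B) + NF + SNR_min
= −174 + 67.23 + 6.02 + 6.29
= −94.46 dBm → −94.5 dBm

−94.5 dBm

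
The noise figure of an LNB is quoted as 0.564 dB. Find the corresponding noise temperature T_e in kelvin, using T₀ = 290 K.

40.2 K

F = 10^(0.564/10) = 1.13868
T_e = (F − 1)·T₀ = (1.13868 − 1) × 290 = 40.2 K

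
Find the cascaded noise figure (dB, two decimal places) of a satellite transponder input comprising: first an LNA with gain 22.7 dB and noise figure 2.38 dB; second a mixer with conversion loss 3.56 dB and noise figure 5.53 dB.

Convert to linear (a loss of L dB is a gain of −L dB): F_i = 10^(NF_i/10), G_i = 10^(G_i,dB/10)
  Stage 1: F_1 = 10^(2.38/10) = 1.730, G_1 = 10^(22.7/10) = 186.2
  Stage 2: F_2 = 10^(5.53/10) = 3.573, G_2 = 10^(−3.56/10) = 0.4406
Friis cascade:
  F = 1.730 + (3.573 − 1)/186.2 = 1.744
NF = 10 log₁₀(1.744) = 2.41 dB

2.41 dB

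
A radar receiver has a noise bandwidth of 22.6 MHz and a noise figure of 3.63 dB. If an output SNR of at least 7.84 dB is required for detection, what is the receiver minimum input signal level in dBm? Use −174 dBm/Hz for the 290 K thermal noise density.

−89.0 dBm

Sensitivity = −174 + 10 log₁₀(B) + NF + SNR_min
= −174 + 73.54 + 3.63 + 7.84
= −88.99 dBm → −89.0 dBm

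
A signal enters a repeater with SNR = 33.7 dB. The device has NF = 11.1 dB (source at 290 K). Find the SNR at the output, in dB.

22.6 dB

By definition F = SNR_in/SNR_out, so in dB: SNR_out = SNR_in − NF
SNR_out = 33.7 − 11.1 = 22.6 dB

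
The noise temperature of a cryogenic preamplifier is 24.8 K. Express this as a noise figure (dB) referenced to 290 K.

F = 1 + T_e/T₀ = 1 + 24.8/290 = 1.08552
NF = 10 log₁₀(1.08552) = 0.356 dB

0.356 dB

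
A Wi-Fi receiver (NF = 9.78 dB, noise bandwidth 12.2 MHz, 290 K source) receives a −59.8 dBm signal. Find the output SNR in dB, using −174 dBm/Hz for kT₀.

Noise floor: N = −174 + 10 log₁₀(B) + NF
10 log₁₀(1.22×10⁷) = 70.86 dB
N = −174 + 70.86 + 9.78 = −93.36 dBm
SNR = P_sig − N = −59.8 − (−93.36) = 33.56 dB → 33.6 dB

33.6 dB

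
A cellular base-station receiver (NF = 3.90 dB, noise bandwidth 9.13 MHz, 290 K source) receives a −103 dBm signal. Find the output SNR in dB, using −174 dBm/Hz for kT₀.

−2.5 dB

Noise floor: N = −174 + 10 log₁₀(B) + NF
10 log₁₀(9.13×10⁶) = 69.6 dB
N = −174 + 69.6 + 3.90 = −100.50 dBm
SNR = P_sig − N = −103 − (−100.50) = −2.50 dB → −2.5 dB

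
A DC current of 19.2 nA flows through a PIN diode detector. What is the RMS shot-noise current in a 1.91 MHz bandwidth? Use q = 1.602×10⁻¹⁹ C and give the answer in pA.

I_n = √(2qI·B)
2qI·B = 2 × 1.602×10⁻¹⁹ × 1.92×10⁻⁸ × 1.91×10⁶ = 1.17×10⁻²⁰ A²
I_n = √(1.17×10⁻²⁰) = 1.08×10⁻¹⁰ A = 108 pA

108 pA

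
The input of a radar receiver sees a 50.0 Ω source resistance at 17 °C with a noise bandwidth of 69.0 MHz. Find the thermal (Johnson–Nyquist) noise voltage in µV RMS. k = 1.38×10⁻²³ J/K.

T = 17 °C + 273.15 = 290.15 K
V_n = √(4kTRB)
4kTRB = 4 × 1.38×10⁻²³ × 290.15 × 5.00×10¹ × 6.90×10⁷ = 5.53×10⁻¹¹ V²
V_n = √(5.53×10⁻¹¹) = 7.43×10⁻⁶ V = 7.43 µV

7.43 µV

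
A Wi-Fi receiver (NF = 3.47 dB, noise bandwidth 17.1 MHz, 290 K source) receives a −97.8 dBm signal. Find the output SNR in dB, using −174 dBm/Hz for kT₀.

0.4 dB

Noise floor: N = −174 + 10 log₁₀(B) + NF
10 log₁₀(1.71×10⁷) = 72.33 dB
N = −174 + 72.33 + 3.47 = −98.20 dBm
SNR = P_sig − N = −97.8 − (−98.20) = 0.40 dB → 0.4 dB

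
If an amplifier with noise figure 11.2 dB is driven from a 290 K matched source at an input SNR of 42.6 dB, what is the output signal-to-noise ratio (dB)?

By definition F = SNR_in/SNR_out, so in dB: SNR_out = SNR_in − NF
SNR_out = 42.6 − 11.2 = 31.4 dB

31.4 dB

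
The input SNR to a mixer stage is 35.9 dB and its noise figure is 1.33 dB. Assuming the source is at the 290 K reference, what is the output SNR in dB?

34.57 dB

By definition F = SNR_in/SNR_out, so in dB: SNR_out = SNR_in − NF
SNR_out = 35.9 − 1.33 = 34.57 dB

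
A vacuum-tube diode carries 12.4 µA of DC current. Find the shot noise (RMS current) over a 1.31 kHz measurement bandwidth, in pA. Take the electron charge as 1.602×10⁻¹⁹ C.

I_n = √(2qI·B)
2qI·B = 2 × 1.602×10⁻¹⁹ × 1.24×10⁻⁵ × 1.31×10³ = 5.20×10⁻²¹ A²
I_n = √(5.20×10⁻²¹) = 7.21×10⁻¹¹ A = 72.1 pA

72.1 pA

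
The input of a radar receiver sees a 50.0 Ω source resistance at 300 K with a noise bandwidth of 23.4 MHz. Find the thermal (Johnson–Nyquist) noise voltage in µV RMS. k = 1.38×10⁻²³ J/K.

V_n = √(4kTRB)
4kTRB = 4 × 1.38×10⁻²³ × 300 × 5.00×10¹ × 2.34×10⁷ = 1.94×10⁻¹¹ V²
V_n = √(1.94×10⁻¹¹) = 4.40×10⁻⁶ V = 4.40 µV

4.40 µV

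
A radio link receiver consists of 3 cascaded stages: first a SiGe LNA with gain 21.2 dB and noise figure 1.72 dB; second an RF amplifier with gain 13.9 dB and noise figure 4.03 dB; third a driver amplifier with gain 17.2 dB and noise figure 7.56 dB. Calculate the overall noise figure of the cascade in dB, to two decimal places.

Convert to linear (a loss of L dB is a gain of −L dB): F_i = 10^(NF_i/10), G_i = 10^(G_i,dB/10)
  Stage 1: F_1 = 10^(1.72/10) = 1.486, G_1 = 10^(21.2/10) = 131.8
  Stage 2: F_2 = 10^(4.03/10) = 2.529, G_2 = 10^(13.9/10) = 24.55
  Stage 3: F_3 = 10^(7.56/10) = 5.702, G_3 = 10^(17.2/10) = 52.48
Friis cascade:
  F = 1.486 + (2.529 − 1)/131.8 + (5.702 − 1)/3236 = 1.499
NF = 10 log₁₀(1.499) = 1.76 dB

1.76 dB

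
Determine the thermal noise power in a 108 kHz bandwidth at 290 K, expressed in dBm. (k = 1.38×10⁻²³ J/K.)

P_n = kTB = 1.38×10⁻²³ × 290 × 1.08×10⁵ = 4.32×10⁻¹⁶ W
In dBm: 10 log₁₀(4.32×10⁻¹⁶ / 10⁻³) = −123.6 dBm

−123.6 dBm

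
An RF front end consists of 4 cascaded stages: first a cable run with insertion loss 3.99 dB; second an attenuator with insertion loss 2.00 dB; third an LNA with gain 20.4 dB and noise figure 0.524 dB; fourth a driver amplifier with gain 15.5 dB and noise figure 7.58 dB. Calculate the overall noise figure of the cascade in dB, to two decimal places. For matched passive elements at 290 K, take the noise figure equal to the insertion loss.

6.68 dB

Convert to linear (a loss of L dB is a gain of −L dB): F_i = 10^(NF_i/10), G_i = 10^(G_i,dB/10)
  Stage 1: F_1 = 10^(3.99/10) = 2.506, G_1 = 10^(−3.99/10) = 0.3990
  Stage 2: F_2 = 10^(2.00/10) = 1.585, G_2 = 10^(−2.00/10) = 0.6310
  Stage 3: F_3 = 10^(0.524/10) = 1.128, G_3 = 10^(20.4/10) = 109.6
  Stage 4: F_4 = 10^(7.58/10) = 5.728, G_4 = 10^(15.5/10) = 35.48
Friis cascade:
  F = 2.506 + (1.585 − 1)/0.3990 + (1.128 − 1)/0.2518 + (5.728 − 1)/27.61 = 4.653
NF = 10 log₁₀(4.653) = 6.68 dB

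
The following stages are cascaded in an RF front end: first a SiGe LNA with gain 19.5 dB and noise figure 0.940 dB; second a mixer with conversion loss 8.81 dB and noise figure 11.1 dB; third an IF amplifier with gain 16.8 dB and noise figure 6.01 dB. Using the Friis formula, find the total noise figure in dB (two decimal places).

2.12 dB

Convert to linear (a loss of L dB is a gain of −L dB): F_i = 10^(NF_i/10), G_i = 10^(G_i,dB/10)
  Stage 1: F_1 = 10^(0.940/10) = 1.242, G_1 = 10^(19.5/10) = 89.13
  Stage 2: F_2 = 10^(11.1/10) = 12.88, G_2 = 10^(−8.81/10) = 0.1315
  Stage 3: F_3 = 10^(6.01/10) = 3.990, G_3 = 10^(16.8/10) = 47.86
Friis cascade:
  F = 1.242 + (12.88 − 1)/89.13 + (3.990 − 1)/11.72 = 1.630
NF = 10 log₁₀(1.630) = 2.12 dB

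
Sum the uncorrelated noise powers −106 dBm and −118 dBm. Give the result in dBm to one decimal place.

−105.7 dBm

Convert to linear, add, convert back:
P₁ = 2.51×10⁻¹⁴ W, P₂ = 1.58×10⁻¹⁵ W
P_tot = 2.67×10⁻¹⁴ W → 10 log₁₀(P_tot / 10⁻³) = −105.7 dBm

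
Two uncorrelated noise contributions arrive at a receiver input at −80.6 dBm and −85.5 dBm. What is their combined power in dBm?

Convert to linear, add, convert back:
P₁ = 8.71×10⁻¹² W, P₂ = 2.82×10⁻¹² W
P_tot = 1.15×10⁻¹¹ W → 10 log₁₀(P_tot / 10⁻³) = −79.4 dBm

−79.4 dBm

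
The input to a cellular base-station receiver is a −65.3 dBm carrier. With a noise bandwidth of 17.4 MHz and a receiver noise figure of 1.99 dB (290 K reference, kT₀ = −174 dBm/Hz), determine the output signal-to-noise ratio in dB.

34.3 dB

Noise floor: N = −174 + 10 log₁₀(B) + NF
10 log₁₀(1.74×10⁷) = 72.41 dB
N = −174 + 72.41 + 1.99 = −99.60 dBm
SNR = P_sig − N = −65.3 − (−99.60) = 34.30 dB → 34.3 dB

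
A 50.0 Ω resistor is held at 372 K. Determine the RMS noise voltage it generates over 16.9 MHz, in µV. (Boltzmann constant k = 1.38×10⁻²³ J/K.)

4.17 µV

V_n = √(4kTRB)
4kTRB = 4 × 1.38×10⁻²³ × 372 × 5.00×10¹ × 1.69×10⁷ = 1.74×10⁻¹¹ V²
V_n = √(1.74×10⁻¹¹) = 4.17×10⁻⁶ V = 4.17 µV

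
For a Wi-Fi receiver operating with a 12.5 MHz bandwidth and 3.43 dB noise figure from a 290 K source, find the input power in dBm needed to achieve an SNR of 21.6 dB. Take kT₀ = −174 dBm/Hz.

Sensitivity = −174 + 10 log₁₀(B) + NF + SNR_min
= −174 + 70.97 + 3.43 + 21.6
= −78.00 dBm → −78.0 dBm

−78.0 dBm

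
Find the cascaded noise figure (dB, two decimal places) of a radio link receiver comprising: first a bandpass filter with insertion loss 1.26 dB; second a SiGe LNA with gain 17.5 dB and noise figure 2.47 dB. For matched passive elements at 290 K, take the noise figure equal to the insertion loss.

Convert to linear (a loss of L dB is a gain of −L dB): F_i = 10^(NF_i/10), G_i = 10^(G_i,dB/10)
  Stage 1: F_1 = 10^(1.26/10) = 1.337, G_1 = 10^(−1.26/10) = 0.7482
  Stage 2: F_2 = 10^(2.47/10) = 1.766, G_2 = 10^(17.5/10) = 56.23
Friis cascade:
  F = 1.337 + (1.766 − 1)/0.7482 = 2.360
NF = 10 log₁₀(2.360) = 3.73 dB

3.73 dB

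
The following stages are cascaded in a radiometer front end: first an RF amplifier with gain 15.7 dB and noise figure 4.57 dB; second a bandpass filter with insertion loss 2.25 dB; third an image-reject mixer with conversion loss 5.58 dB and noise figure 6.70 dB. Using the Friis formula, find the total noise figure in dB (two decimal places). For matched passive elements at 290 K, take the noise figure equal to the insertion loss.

Convert to linear (a loss of L dB is a gain of −L dB): F_i = 10^(NF_i/10), G_i = 10^(G_i,dB/10)
  Stage 1: F_1 = 10^(4.57/10) = 2.864, G_1 = 10^(15.7/10) = 37.15
  Stage 2: F_2 = 10^(2.25/10) = 1.679, G_2 = 10^(−2.25/10) = 0.5957
  Stage 3: F_3 = 10^(6.70/10) = 4.677, G_3 = 10^(−5.58/10) = 0.2767
Friis cascade:
  F = 2.864 + (1.679 − 1)/37.15 + (4.677 − 1)/22.13 = 3.049
NF = 10 log₁₀(3.049) = 4.84 dB

4.84 dB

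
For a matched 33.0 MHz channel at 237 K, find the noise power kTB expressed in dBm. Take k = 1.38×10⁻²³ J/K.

P_n = kTB = 1.38×10⁻²³ × 237 × 3.30×10⁷ = 1.08×10⁻¹³ W
In dBm: 10 log₁₀(1.08×10⁻¹³ / 10⁻³) = −99.7 dBm

−99.7 dBm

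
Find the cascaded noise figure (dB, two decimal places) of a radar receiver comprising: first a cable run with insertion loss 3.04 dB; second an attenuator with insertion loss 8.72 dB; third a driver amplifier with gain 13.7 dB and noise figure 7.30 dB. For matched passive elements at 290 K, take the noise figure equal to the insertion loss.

19.06 dB

Convert to linear (a loss of L dB is a gain of −L dB): F_i = 10^(NF_i/10), G_i = 10^(G_i,dB/10)
  Stage 1: F_1 = 10^(3.04/10) = 2.014, G_1 = 10^(−3.04/10) = 0.4966
  Stage 2: F_2 = 10^(8.72/10) = 7.447, G_2 = 10^(−8.72/10) = 0.1343
  Stage 3: F_3 = 10^(7.30/10) = 5.370, G_3 = 10^(13.7/10) = 23.44
Friis cascade:
  F = 2.014 + (7.447 − 1)/0.4966 + (5.370 − 1)/0.06668 = 80.54
NF = 10 log₁₀(80.54) = 19.06 dB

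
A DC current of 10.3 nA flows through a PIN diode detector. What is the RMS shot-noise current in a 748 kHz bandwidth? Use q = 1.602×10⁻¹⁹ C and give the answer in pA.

I_n = √(2qI·B)
2qI·B = 2 × 1.602×10⁻¹⁹ × 1.03×10⁻⁸ × 7.48×10⁵ = 2.47×10⁻²¹ A²
I_n = √(2.47×10⁻²¹) = 4.97×10⁻¹¹ A = 49.7 pA

49.7 pA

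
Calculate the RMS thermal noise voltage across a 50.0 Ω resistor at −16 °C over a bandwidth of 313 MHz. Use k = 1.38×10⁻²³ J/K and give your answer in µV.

14.9 µV

T = −16 °C + 273.15 = 257.15 K
V_n = √(4kTRB)
4kTRB = 4 × 1.38×10⁻²³ × 257.15 × 5.00×10¹ × 3.13×10⁸ = 2.22×10⁻¹⁰ V²
V_n = √(2.22×10⁻¹⁰) = 1.49×10⁻⁵ V = 14.9 µV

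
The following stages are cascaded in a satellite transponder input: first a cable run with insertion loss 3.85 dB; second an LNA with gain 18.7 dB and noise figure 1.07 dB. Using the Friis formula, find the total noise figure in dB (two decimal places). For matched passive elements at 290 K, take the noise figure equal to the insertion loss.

Convert to linear (a loss of L dB is a gain of −L dB): F_i = 10^(NF_i/10), G_i = 10^(G_i,dB/10)
  Stage 1: F_1 = 10^(3.85/10) = 2.427, G_1 = 10^(−3.85/10) = 0.4121
  Stage 2: F_2 = 10^(1.07/10) = 1.279, G_2 = 10^(18.7/10) = 74.13
Friis cascade:
  F = 2.427 + (1.279 − 1)/0.4121 = 3.105
NF = 10 log₁₀(3.105) = 4.92 dB

4.92 dB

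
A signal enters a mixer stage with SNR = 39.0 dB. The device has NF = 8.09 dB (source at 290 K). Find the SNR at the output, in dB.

30.91 dB

By definition F = SNR_in/SNR_out, so in dB: SNR_out = SNR_in − NF
SNR_out = 39.0 − 8.09 = 30.91 dB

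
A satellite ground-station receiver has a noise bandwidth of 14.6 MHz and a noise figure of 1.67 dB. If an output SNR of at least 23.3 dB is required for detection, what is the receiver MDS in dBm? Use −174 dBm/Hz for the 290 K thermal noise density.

Sensitivity = −174 + 10 log₁₀(B) + NF + SNR_min
= −174 + 71.64 + 1.67 + 23.3
= −77.39 dBm → −77.4 dBm

−77.4 dBm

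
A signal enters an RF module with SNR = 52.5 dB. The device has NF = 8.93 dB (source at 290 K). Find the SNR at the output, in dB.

43.57 dB

By definition F = SNR_in/SNR_out, so in dB: SNR_out = SNR_in − NF
SNR_out = 52.5 − 8.93 = 43.57 dB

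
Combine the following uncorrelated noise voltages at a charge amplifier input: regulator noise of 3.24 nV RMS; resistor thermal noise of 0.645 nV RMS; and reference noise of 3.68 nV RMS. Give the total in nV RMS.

4.95 nV

Uncorrelated sources add in power (mean-square): V_tot = √(ΣV_i²)
V_tot = √[(3.24×10⁻⁹)² + (6.45×10⁻¹⁰)² + (3.68×10⁻⁹)²] = 4.95×10⁻⁹ V = 4.95 nV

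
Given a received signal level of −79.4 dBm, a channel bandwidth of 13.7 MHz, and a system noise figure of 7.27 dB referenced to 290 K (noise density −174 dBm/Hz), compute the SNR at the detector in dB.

Noise floor: N = −174 + 10 log₁₀(B) + NF
10 log₁₀(1.37×10⁷) = 71.37 dB
N = −174 + 71.37 + 7.27 = −95.36 dBm
SNR = P_sig − N = −79.4 − (−95.36) = 15.96 dB → 16.0 dB

16.0 dB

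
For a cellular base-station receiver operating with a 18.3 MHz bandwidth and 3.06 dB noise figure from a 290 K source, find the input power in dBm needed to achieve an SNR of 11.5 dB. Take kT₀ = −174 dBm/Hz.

−86.8 dBm

Sensitivity = −174 + 10 log₁₀(B) + NF + SNR_min
= −174 + 72.62 + 3.06 + 11.5
= −86.82 dBm → −86.8 dBm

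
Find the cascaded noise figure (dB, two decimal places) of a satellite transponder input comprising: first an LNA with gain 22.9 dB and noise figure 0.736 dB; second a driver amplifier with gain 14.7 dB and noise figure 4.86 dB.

0.77 dB

Convert to linear (a loss of L dB is a gain of −L dB): F_i = 10^(NF_i/10), G_i = 10^(G_i,dB/10)
  Stage 1: F_1 = 10^(0.736/10) = 1.185, G_1 = 10^(22.9/10) = 195.0
  Stage 2: F_2 = 10^(4.86/10) = 3.062, G_2 = 10^(14.7/10) = 29.51
Friis cascade:
  F = 1.185 + (3.062 − 1)/195.0 = 1.195
NF = 10 log₁₀(1.195) = 0.77 dB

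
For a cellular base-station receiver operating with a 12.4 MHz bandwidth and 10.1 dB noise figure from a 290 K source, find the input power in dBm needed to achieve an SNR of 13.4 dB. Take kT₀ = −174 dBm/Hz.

−79.6 dBm

Sensitivity = −174 + 10 log₁₀(B) + NF + SNR_min
= −174 + 70.93 + 10.1 + 13.4
= −79.57 dBm → −79.6 dBm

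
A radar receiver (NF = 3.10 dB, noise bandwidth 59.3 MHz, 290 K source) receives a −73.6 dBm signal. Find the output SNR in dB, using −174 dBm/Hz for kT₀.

Noise floor: N = −174 + 10 log₁₀(B) + NF
10 log₁₀(5.93×10⁷) = 77.73 dB
N = −174 + 77.73 + 3.10 = −93.17 dBm
SNR = P_sig − N = −73.6 − (−93.17) = 19.57 dB → 19.6 dB

19.6 dB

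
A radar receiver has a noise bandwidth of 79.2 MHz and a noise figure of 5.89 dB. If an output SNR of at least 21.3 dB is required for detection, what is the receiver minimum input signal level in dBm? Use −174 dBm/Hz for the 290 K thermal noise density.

−67.8 dBm

Sensitivity = −174 + 10 log₁₀(B) + NF + SNR_min
= −174 + 78.99 + 5.89 + 21.3
= −67.82 dBm → −67.8 dBm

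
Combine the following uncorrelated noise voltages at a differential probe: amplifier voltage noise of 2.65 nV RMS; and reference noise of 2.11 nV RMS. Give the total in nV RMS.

3.39 nV

Uncorrelated sources add in power (mean-square): V_tot = √(ΣV_i²)
V_tot = √[(2.65×10⁻⁹)² + (2.11×10⁻⁹)²] = 3.39×10⁻⁹ V = 3.39 nV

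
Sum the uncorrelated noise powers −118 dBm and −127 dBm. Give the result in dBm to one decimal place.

Convert to linear, add, convert back:
P₁ = 1.58×10⁻¹⁵ W, P₂ = 2.00×10⁻¹⁶ W
P_tot = 1.78×10⁻¹⁵ W → 10 log₁₀(P_tot / 10⁻³) = −117.5 dBm

−117.5 dBm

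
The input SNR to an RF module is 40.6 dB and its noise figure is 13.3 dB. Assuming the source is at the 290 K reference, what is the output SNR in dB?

27.3 dB

By definition F = SNR_in/SNR_out, so in dB: SNR_out = SNR_in − NF
SNR_out = 40.6 − 13.3 = 27.3 dB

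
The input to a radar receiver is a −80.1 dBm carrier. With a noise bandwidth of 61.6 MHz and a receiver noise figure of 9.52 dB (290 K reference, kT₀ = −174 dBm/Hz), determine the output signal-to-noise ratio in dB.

6.5 dB

Noise floor: N = −174 + 10 log₁₀(B) + NF
10 log₁₀(6.16×10⁷) = 77.9 dB
N = −174 + 77.9 + 9.52 = −86.58 dBm
SNR = P_sig − N = −80.1 − (−86.58) = 6.48 dB → 6.5 dB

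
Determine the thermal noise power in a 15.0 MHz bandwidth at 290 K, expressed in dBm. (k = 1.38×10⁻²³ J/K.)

P_n = kTB = 1.38×10⁻²³ × 290 × 1.50×10⁷ = 6.00×10⁻¹⁴ W
In dBm: 10 log₁₀(6.00×10⁻¹⁴ / 10⁻³) = −102.2 dBm

−102.2 dBm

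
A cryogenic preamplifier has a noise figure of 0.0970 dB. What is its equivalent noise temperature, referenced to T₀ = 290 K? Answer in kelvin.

F = 10^(0.0970/10) = 1.02259
T_e = (F − 1)·T₀ = (1.02259 − 1) × 290 = 6.55 K

6.55 K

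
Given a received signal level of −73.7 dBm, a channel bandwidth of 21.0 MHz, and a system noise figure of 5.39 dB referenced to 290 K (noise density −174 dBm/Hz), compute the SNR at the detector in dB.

21.7 dB

Noise floor: N = −174 + 10 log₁₀(B) + NF
10 log₁₀(2.10×10⁷) = 73.22 dB
N = −174 + 73.22 + 5.39 = −95.39 dBm
SNR = P_sig − N = −73.7 − (−95.39) = 21.69 dB → 21.7 dB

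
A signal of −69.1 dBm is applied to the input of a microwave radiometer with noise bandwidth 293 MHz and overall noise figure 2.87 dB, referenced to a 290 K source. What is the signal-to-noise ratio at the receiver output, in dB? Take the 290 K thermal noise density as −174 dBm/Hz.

17.4 dB

Noise floor: N = −174 + 10 log₁₀(B) + NF
10 log₁₀(2.93×10⁸) = 84.67 dB
N = −174 + 84.67 + 2.87 = −86.46 dBm
SNR = P_sig − N = −69.1 − (−86.46) = 17.36 dB → 17.4 dB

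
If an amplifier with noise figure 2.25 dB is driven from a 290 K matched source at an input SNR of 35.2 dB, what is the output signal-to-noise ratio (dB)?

32.95 dB

By definition F = SNR_in/SNR_out, so in dB: SNR_out = SNR_in − NF
SNR_out = 35.2 − 2.25 = 32.95 dB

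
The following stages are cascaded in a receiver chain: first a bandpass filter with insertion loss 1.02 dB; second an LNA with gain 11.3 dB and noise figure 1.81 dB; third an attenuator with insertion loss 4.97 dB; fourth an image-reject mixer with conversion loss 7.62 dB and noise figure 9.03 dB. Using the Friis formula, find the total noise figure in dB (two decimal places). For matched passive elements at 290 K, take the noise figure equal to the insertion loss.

Convert to linear (a loss of L dB is a gain of −L dB): F_i = 10^(NF_i/10), G_i = 10^(G_i,dB/10)
  Stage 1: F_1 = 10^(1.02/10) = 1.265, G_1 = 10^(−1.02/10) = 0.7907
  Stage 2: F_2 = 10^(1.81/10) = 1.517, G_2 = 10^(11.3/10) = 13.49
  Stage 3: F_3 = 10^(4.97/10) = 3.141, G_3 = 10^(−4.97/10) = 0.3184
  Stage 4: F_4 = 10^(9.03/10) = 7.998, G_4 = 10^(−7.62/10) = 0.1730
Friis cascade:
  F = 1.265 + (1.517 − 1)/0.7907 + (3.141 − 1)/10.67 + (7.998 − 1)/3.396 = 4.180
NF = 10 log₁₀(4.180) = 6.21 dB

6.21 dB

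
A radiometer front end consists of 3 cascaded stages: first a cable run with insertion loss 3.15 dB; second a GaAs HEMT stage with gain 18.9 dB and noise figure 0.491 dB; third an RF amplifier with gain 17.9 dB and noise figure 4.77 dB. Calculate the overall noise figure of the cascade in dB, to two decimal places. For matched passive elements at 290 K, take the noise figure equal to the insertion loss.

3.74 dB

Convert to linear (a loss of L dB is a gain of −L dB): F_i = 10^(NF_i/10), G_i = 10^(G_i,dB/10)
  Stage 1: F_1 = 10^(3.15/10) = 2.065, G_1 = 10^(−3.15/10) = 0.4842
  Stage 2: F_2 = 10^(0.491/10) = 1.120, G_2 = 10^(18.9/10) = 77.62
  Stage 3: F_3 = 10^(4.77/10) = 2.999, G_3 = 10^(17.9/10) = 61.66
Friis cascade:
  F = 2.065 + (1.120 − 1)/0.4842 + (2.999 − 1)/37.58 = 2.366
NF = 10 log₁₀(2.366) = 3.74 dB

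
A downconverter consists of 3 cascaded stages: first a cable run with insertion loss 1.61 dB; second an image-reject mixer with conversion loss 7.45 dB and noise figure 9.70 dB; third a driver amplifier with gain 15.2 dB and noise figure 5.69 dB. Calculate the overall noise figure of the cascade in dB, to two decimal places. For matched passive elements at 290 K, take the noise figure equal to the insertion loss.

Convert to linear (a loss of L dB is a gain of −L dB): F_i = 10^(NF_i/10), G_i = 10^(G_i,dB/10)
  Stage 1: F_1 = 10^(1.61/10) = 1.449, G_1 = 10^(−1.61/10) = 0.6902
  Stage 2: F_2 = 10^(9.70/10) = 9.333, G_2 = 10^(−7.45/10) = 0.1799
  Stage 3: F_3 = 10^(5.69/10) = 3.707, G_3 = 10^(15.2/10) = 33.11
Friis cascade:
  F = 1.449 + (9.333 − 1)/0.6902 + (3.707 − 1)/0.1242 = 35.32
NF = 10 log₁₀(35.32) = 15.48 dB

15.48 dB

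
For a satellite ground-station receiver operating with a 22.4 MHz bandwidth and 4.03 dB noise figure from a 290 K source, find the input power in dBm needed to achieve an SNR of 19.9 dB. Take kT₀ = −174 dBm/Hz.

−76.6 dBm

Sensitivity = −174 + 10 log₁₀(B) + NF + SNR_min
= −174 + 73.5 + 4.03 + 19.9
= −76.57 dBm → −76.6 dBm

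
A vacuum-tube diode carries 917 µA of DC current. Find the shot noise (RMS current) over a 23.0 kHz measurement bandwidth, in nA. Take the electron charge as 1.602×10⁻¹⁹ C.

I_n = √(2qI·B)
2qI·B = 2 × 1.602×10⁻¹⁹ × 9.17×10⁻⁴ × 2.30×10⁴ = 6.76×10⁻¹⁸ A²
I_n = √(6.76×10⁻¹⁸) = 2.60×10⁻⁹ A = 2.60 nA

2.60 nA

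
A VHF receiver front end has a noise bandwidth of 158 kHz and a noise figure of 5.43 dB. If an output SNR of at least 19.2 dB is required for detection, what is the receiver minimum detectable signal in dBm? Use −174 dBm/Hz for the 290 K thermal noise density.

Sensitivity = −174 + 10 log₁₀(B) + NF + SNR_min
= −174 + 51.99 + 5.43 + 19.2
= −97.38 dBm → −97.4 dBm

−97.4 dBm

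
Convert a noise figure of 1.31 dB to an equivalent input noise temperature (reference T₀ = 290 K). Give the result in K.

102 K

F = 10^(1.31/10) = 1.35207
T_e = (F − 1)·T₀ = (1.35207 − 1) × 290 = 102 K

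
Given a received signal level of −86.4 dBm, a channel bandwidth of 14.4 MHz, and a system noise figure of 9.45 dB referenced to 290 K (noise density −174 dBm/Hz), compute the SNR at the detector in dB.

6.6 dB

Noise floor: N = −174 + 10 log₁₀(B) + NF
10 log₁₀(1.44×10⁷) = 71.58 dB
N = −174 + 71.58 + 9.45 = −92.97 dBm
SNR = P_sig − N = −86.4 − (−92.97) = 6.57 dB → 6.6 dB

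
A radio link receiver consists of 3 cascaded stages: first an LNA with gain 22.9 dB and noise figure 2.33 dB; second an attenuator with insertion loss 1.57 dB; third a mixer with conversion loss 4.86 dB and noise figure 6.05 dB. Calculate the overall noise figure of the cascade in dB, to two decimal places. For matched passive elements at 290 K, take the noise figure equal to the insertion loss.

Convert to linear (a loss of L dB is a gain of −L dB): F_i = 10^(NF_i/10), G_i = 10^(G_i,dB/10)
  Stage 1: F_1 = 10^(2.33/10) = 1.710, G_1 = 10^(22.9/10) = 195.0
  Stage 2: F_2 = 10^(1.57/10) = 1.435, G_2 = 10^(−1.57/10) = 0.6966
  Stage 3: F_3 = 10^(6.05/10) = 4.027, G_3 = 10^(−4.86/10) = 0.3266
Friis cascade:
  F = 1.710 + (1.435 − 1)/195.0 + (4.027 − 1)/135.8 = 1.735
NF = 10 log₁₀(1.735) = 2.39 dB

2.39 dB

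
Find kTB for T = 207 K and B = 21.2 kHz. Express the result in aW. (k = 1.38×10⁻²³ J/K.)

60.6 aW

P_n = kTB = 1.38×10⁻²³ × 207 × 2.12×10⁴ = 6.06×10⁻¹⁷ W = 60.6 aW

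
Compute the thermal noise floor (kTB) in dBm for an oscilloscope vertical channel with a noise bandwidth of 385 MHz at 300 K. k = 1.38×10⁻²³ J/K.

P_n = kTB = 1.38×10⁻²³ × 300 × 3.85×10⁸ = 1.59×10⁻¹² W
In dBm: 10 log₁₀(1.59×10⁻¹² / 10⁻³) = −88.0 dBm

−88.0 dBm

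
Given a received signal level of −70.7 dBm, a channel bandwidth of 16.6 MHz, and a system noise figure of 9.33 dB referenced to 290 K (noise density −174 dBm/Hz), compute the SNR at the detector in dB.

21.8 dB

Noise floor: N = −174 + 10 log₁₀(B) + NF
10 log₁₀(1.66×10⁷) = 72.2 dB
N = −174 + 72.2 + 9.33 = −92.47 dBm
SNR = P_sig − N = −70.7 − (−92.47) = 21.77 dB → 21.8 dB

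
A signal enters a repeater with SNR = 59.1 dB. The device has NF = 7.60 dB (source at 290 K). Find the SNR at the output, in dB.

51.50 dB

By definition F = SNR_in/SNR_out, so in dB: SNR_out = SNR_in − NF
SNR_out = 59.1 − 7.60 = 51.50 dB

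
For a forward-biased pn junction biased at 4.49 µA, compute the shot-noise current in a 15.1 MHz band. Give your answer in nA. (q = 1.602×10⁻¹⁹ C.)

4.66 nA

I_n = √(2qI·B)
2qI·B = 2 × 1.602×10⁻¹⁹ × 4.49×10⁻⁶ × 1.51×10⁷ = 2.17×10⁻¹⁷ A²
I_n = √(2.17×10⁻¹⁷) = 4.66×10⁻⁹ A = 4.66 nA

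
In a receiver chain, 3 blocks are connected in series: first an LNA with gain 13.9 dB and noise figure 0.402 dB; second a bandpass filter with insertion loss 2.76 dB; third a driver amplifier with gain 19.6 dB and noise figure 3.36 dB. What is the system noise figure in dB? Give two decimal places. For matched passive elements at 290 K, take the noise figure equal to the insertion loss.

0.87 dB

Convert to linear (a loss of L dB is a gain of −L dB): F_i = 10^(NF_i/10), G_i = 10^(G_i,dB/10)
  Stage 1: F_1 = 10^(0.402/10) = 1.097, G_1 = 10^(13.9/10) = 24.55
  Stage 2: F_2 = 10^(2.76/10) = 1.888, G_2 = 10^(−2.76/10) = 0.5297
  Stage 3: F_3 = 10^(3.36/10) = 2.168, G_3 = 10^(19.6/10) = 91.20
Friis cascade:
  F = 1.097 + (1.888 − 1)/24.55 + (2.168 − 1)/13.00 = 1.223
NF = 10 log₁₀(1.223) = 0.87 dB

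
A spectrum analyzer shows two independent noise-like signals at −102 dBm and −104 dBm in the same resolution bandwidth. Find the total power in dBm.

−99.9 dBm

Convert to linear, add, convert back:
P₁ = 6.31×10⁻¹⁴ W, P₂ = 3.98×10⁻¹⁴ W
P_tot = 1.03×10⁻¹³ W → 10 log₁₀(P_tot / 10⁻³) = −99.9 dBm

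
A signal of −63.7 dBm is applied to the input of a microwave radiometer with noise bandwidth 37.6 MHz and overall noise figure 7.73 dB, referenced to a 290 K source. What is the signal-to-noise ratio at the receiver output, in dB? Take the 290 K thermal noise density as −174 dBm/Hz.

Noise floor: N = −174 + 10 log₁₀(B) + NF
10 log₁₀(3.76×10⁷) = 75.75 dB
N = −174 + 75.75 + 7.73 = −90.52 dBm
SNR = P_sig − N = −63.7 − (−90.52) = 26.82 dB → 26.8 dB

26.8 dB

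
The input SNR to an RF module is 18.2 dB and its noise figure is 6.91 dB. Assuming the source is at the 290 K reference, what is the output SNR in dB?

By definition F = SNR_in/SNR_out, so in dB: SNR_out = SNR_in − NF
SNR_out = 18.2 − 6.91 = 11.29 dB

11.29 dB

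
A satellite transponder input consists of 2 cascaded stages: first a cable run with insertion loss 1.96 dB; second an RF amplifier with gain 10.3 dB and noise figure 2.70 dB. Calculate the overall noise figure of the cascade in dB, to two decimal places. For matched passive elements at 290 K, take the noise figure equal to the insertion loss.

Convert to linear (a loss of L dB is a gain of −L dB): F_i = 10^(NF_i/10), G_i = 10^(G_i,dB/10)
  Stage 1: F_1 = 10^(1.96/10) = 1.570, G_1 = 10^(−1.96/10) = 0.6368
  Stage 2: F_2 = 10^(2.70/10) = 1.862, G_2 = 10^(10.3/10) = 10.72
Friis cascade:
  F = 1.570 + (1.862 − 1)/0.6368 = 2.924
NF = 10 log₁₀(2.924) = 4.66 dB

4.66 dB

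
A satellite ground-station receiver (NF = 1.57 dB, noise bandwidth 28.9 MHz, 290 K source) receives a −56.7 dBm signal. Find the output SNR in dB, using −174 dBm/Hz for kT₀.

41.1 dB

Noise floor: N = −174 + 10 log₁₀(B) + NF
10 log₁₀(2.89×10⁷) = 74.61 dB
N = −174 + 74.61 + 1.57 = −97.82 dBm
SNR = P_sig − N = −56.7 − (−97.82) = 41.12 dB → 41.1 dB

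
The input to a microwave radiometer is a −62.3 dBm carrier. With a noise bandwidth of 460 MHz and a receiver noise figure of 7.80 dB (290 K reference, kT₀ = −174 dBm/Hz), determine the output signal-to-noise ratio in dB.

Noise floor: N = −174 + 10 log₁₀(B) + NF
10 log₁₀(4.60×10⁸) = 86.63 dB
N = −174 + 86.63 + 7.80 = −79.57 dBm
SNR = P_sig − N = −62.3 − (−79.57) = 17.27 dB → 17.3 dB

17.3 dB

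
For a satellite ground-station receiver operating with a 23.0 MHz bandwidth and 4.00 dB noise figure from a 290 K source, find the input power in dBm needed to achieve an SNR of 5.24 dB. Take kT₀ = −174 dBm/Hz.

Sensitivity = −174 + 10 log₁₀(B) + NF + SNR_min
= −174 + 73.62 + 4.00 + 5.24
= −91.14 dBm → −91.1 dBm

−91.1 dBm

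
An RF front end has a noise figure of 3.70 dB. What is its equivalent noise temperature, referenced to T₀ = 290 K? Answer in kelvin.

390 K

F = 10^(3.70/10) = 2.34423
T_e = (F − 1)·T₀ = (2.34423 − 1) × 290 = 390 K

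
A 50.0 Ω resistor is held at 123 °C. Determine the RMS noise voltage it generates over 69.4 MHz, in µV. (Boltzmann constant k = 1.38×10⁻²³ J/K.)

8.71 µV

T = 123 °C + 273.15 = 396.15 K
V_n = √(4kTRB)
4kTRB = 4 × 1.38×10⁻²³ × 396.15 × 5.00×10¹ × 6.94×10⁷ = 7.59×10⁻¹¹ V²
V_n = √(7.59×10⁻¹¹) = 8.71×10⁻⁶ V = 8.71 µV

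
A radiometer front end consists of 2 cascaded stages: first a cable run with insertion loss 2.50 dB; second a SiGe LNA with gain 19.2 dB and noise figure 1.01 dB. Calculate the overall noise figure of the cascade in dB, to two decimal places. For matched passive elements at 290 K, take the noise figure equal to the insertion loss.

Convert to linear (a loss of L dB is a gain of −L dB): F_i = 10^(NF_i/10), G_i = 10^(G_i,dB/10)
  Stage 1: F_1 = 10^(2.50/10) = 1.778, G_1 = 10^(−2.50/10) = 0.5623
  Stage 2: F_2 = 10^(1.01/10) = 1.262, G_2 = 10^(19.2/10) = 83.18
Friis cascade:
  F = 1.778 + (1.262 − 1)/0.5623 = 2.244
NF = 10 log₁₀(2.244) = 3.51 dB

3.51 dB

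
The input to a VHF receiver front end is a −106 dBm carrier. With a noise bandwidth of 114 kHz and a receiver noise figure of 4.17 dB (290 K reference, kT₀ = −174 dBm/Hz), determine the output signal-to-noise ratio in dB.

Noise floor: N = −174 + 10 log₁₀(B) + NF
10 log₁₀(1.14×10⁵) = 50.57 dB
N = −174 + 50.57 + 4.17 = −119.26 dBm
SNR = P_sig − N = −106 − (−119.26) = 13.26 dB → 13.3 dB

13.3 dB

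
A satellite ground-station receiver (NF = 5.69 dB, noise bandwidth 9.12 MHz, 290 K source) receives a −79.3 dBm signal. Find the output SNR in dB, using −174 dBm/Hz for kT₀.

Noise floor: N = −174 + 10 log₁₀(B) + NF
10 log₁₀(9.12×10⁶) = 69.6 dB
N = −174 + 69.6 + 5.69 = −98.71 dBm
SNR = P_sig − N = −79.3 − (−98.71) = 19.41 dB → 19.4 dB

19.4 dB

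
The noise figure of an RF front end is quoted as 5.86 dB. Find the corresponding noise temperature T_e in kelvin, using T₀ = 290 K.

828 K

F = 10^(5.86/10) = 3.85478
T_e = (F − 1)·T₀ = (3.85478 − 1) × 290 = 828 K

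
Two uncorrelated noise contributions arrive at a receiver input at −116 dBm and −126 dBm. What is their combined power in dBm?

−115.6 dBm

Convert to linear, add, convert back:
P₁ = 2.51×10⁻¹⁵ W, P₂ = 2.51×10⁻¹⁶ W
P_tot = 2.76×10⁻¹⁵ W → 10 log₁₀(P_tot / 10⁻³) = −115.6 dBm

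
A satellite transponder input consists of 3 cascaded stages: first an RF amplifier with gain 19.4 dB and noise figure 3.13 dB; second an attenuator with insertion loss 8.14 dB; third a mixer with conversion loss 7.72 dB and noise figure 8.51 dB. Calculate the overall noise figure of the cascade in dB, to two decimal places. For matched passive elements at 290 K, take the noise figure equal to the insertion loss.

Convert to linear (a loss of L dB is a gain of −L dB): F_i = 10^(NF_i/10), G_i = 10^(G_i,dB/10)
  Stage 1: F_1 = 10^(3.13/10) = 2.056, G_1 = 10^(19.4/10) = 87.10
  Stage 2: F_2 = 10^(8.14/10) = 6.516, G_2 = 10^(−8.14/10) = 0.1535
  Stage 3: F_3 = 10^(8.51/10) = 7.096, G_3 = 10^(−7.72/10) = 0.1690
Friis cascade:
  F = 2.056 + (6.516 − 1)/87.10 + (7.096 − 1)/13.37 = 2.575
NF = 10 log₁₀(2.575) = 4.11 dB

4.11 dB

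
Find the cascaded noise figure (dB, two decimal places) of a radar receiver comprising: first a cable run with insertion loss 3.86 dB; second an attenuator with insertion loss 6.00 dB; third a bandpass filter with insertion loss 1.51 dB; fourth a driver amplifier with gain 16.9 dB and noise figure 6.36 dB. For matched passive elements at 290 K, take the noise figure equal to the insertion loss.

17.73 dB

Convert to linear (a loss of L dB is a gain of −L dB): F_i = 10^(NF_i/10), G_i = 10^(G_i,dB/10)
  Stage 1: F_1 = 10^(3.86/10) = 2.432, G_1 = 10^(−3.86/10) = 0.4111
  Stage 2: F_2 = 10^(6.00/10) = 3.981, G_2 = 10^(−6.00/10) = 0.2512
  Stage 3: F_3 = 10^(1.51/10) = 1.416, G_3 = 10^(−1.51/10) = 0.7063
  Stage 4: F_4 = 10^(6.36/10) = 4.325, G_4 = 10^(16.9/10) = 48.98
Friis cascade:
  F = 2.432 + (3.981 − 1)/0.4111 + (1.416 − 1)/0.1033 + (4.325 − 1)/0.07295 = 59.29
NF = 10 log₁₀(59.29) = 17.73 dB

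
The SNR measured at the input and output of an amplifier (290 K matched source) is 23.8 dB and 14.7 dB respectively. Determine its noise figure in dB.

9.1 dB

NF (dB) = SNR_in(dB) − SNR_out(dB) when the source is at T₀
NF = 23.8 − 14.7 = 9.1 dB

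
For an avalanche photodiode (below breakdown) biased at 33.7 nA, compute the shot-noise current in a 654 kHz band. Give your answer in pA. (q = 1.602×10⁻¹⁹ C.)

I_n = √(2qI·B)
2qI·B = 2 × 1.602×10⁻¹⁹ × 3.37×10⁻⁸ × 6.54×10⁵ = 7.06×10⁻²¹ A²
I_n = √(7.06×10⁻²¹) = 8.40×10⁻¹¹ A = 84.0 pA

84.0 pA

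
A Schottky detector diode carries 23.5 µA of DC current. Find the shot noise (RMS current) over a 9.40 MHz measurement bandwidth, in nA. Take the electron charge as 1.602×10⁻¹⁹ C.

I_n = √(2qI·B)
2qI·B = 2 × 1.602×10⁻¹⁹ × 2.35×10⁻⁵ × 9.40×10⁶ = 7.08×10⁻¹⁷ A²
I_n = √(7.08×10⁻¹⁷) = 8.41×10⁻⁹ A = 8.41 nA

8.41 nA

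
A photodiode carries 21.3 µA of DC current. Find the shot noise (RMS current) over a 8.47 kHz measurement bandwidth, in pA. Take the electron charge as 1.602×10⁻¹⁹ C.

240 pA

I_n = √(2qI·B)
2qI·B = 2 × 1.602×10⁻¹⁹ × 2.13×10⁻⁵ × 8.47×10³ = 5.78×10⁻²⁰ A²
I_n = √(5.78×10⁻²⁰) = 2.40×10⁻¹⁰ A = 240 pA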